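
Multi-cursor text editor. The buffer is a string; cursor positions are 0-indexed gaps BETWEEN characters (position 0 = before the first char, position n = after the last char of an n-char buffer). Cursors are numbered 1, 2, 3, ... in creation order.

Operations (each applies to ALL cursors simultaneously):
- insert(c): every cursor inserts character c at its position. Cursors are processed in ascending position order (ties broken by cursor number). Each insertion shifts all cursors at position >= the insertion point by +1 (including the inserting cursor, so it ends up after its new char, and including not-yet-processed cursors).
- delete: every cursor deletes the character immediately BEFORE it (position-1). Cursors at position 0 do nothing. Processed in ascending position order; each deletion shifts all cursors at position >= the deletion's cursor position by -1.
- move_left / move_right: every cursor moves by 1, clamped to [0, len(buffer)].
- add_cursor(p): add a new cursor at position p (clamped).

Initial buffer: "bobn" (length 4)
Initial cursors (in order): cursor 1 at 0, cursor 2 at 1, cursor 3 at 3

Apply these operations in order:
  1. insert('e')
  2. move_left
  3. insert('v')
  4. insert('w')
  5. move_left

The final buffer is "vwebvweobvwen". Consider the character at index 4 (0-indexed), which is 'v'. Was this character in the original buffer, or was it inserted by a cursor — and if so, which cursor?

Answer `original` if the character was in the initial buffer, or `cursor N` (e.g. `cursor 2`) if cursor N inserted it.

After op 1 (insert('e')): buffer="ebeoben" (len 7), cursors c1@1 c2@3 c3@6, authorship 1.2..3.
After op 2 (move_left): buffer="ebeoben" (len 7), cursors c1@0 c2@2 c3@5, authorship 1.2..3.
After op 3 (insert('v')): buffer="vebveobven" (len 10), cursors c1@1 c2@4 c3@8, authorship 11.22..33.
After op 4 (insert('w')): buffer="vwebvweobvwen" (len 13), cursors c1@2 c2@6 c3@11, authorship 111.222..333.
After op 5 (move_left): buffer="vwebvweobvwen" (len 13), cursors c1@1 c2@5 c3@10, authorship 111.222..333.
Authorship (.=original, N=cursor N): 1 1 1 . 2 2 2 . . 3 3 3 .
Index 4: author = 2

Answer: cursor 2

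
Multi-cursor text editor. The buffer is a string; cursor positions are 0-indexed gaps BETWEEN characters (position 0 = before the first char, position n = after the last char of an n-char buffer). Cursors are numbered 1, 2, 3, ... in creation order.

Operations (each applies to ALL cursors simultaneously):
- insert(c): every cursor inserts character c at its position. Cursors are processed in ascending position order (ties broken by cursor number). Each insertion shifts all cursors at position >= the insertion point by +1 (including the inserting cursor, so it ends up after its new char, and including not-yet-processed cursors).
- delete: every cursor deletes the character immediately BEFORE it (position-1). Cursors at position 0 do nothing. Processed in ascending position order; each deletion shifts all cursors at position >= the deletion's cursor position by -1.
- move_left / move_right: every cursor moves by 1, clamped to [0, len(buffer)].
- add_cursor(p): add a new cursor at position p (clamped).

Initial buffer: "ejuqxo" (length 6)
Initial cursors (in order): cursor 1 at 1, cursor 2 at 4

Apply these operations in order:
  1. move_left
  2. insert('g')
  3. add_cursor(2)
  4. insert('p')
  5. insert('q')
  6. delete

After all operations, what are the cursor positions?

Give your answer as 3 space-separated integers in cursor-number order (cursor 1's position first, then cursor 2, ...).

After op 1 (move_left): buffer="ejuqxo" (len 6), cursors c1@0 c2@3, authorship ......
After op 2 (insert('g')): buffer="gejugqxo" (len 8), cursors c1@1 c2@5, authorship 1...2...
After op 3 (add_cursor(2)): buffer="gejugqxo" (len 8), cursors c1@1 c3@2 c2@5, authorship 1...2...
After op 4 (insert('p')): buffer="gpepjugpqxo" (len 11), cursors c1@2 c3@4 c2@8, authorship 11.3..22...
After op 5 (insert('q')): buffer="gpqepqjugpqqxo" (len 14), cursors c1@3 c3@6 c2@11, authorship 111.33..222...
After op 6 (delete): buffer="gpepjugpqxo" (len 11), cursors c1@2 c3@4 c2@8, authorship 11.3..22...

Answer: 2 8 4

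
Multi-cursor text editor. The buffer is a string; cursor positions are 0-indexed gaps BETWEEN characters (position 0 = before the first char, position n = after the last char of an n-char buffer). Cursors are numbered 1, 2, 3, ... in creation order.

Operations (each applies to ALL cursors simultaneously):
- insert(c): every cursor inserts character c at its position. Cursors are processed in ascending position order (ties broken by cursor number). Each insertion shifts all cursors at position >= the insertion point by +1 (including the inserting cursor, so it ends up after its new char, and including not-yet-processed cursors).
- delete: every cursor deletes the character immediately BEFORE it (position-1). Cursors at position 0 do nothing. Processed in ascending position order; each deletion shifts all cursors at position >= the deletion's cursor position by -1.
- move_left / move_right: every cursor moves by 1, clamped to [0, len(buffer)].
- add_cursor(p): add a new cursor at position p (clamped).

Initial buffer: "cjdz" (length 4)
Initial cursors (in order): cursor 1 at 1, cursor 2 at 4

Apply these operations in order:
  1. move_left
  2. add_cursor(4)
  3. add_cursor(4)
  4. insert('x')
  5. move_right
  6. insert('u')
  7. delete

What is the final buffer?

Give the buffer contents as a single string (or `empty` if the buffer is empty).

Answer: xcjdxzxx

Derivation:
After op 1 (move_left): buffer="cjdz" (len 4), cursors c1@0 c2@3, authorship ....
After op 2 (add_cursor(4)): buffer="cjdz" (len 4), cursors c1@0 c2@3 c3@4, authorship ....
After op 3 (add_cursor(4)): buffer="cjdz" (len 4), cursors c1@0 c2@3 c3@4 c4@4, authorship ....
After op 4 (insert('x')): buffer="xcjdxzxx" (len 8), cursors c1@1 c2@5 c3@8 c4@8, authorship 1...2.34
After op 5 (move_right): buffer="xcjdxzxx" (len 8), cursors c1@2 c2@6 c3@8 c4@8, authorship 1...2.34
After op 6 (insert('u')): buffer="xcujdxzuxxuu" (len 12), cursors c1@3 c2@8 c3@12 c4@12, authorship 1.1..2.23434
After op 7 (delete): buffer="xcjdxzxx" (len 8), cursors c1@2 c2@6 c3@8 c4@8, authorship 1...2.34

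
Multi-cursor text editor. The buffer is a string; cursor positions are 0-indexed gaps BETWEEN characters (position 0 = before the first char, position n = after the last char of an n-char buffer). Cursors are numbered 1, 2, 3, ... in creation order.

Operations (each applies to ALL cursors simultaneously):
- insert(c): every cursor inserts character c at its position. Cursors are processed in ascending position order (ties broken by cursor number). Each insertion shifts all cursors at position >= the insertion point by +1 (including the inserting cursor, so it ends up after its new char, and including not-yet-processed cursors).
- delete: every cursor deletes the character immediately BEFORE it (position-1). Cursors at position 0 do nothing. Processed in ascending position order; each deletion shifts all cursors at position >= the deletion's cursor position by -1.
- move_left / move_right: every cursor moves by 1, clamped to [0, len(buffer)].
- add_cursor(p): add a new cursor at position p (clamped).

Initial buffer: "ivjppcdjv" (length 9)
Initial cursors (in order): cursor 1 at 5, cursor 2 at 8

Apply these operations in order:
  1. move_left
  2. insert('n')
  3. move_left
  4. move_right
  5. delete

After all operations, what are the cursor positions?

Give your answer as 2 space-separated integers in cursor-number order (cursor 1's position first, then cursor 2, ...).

Answer: 4 7

Derivation:
After op 1 (move_left): buffer="ivjppcdjv" (len 9), cursors c1@4 c2@7, authorship .........
After op 2 (insert('n')): buffer="ivjpnpcdnjv" (len 11), cursors c1@5 c2@9, authorship ....1...2..
After op 3 (move_left): buffer="ivjpnpcdnjv" (len 11), cursors c1@4 c2@8, authorship ....1...2..
After op 4 (move_right): buffer="ivjpnpcdnjv" (len 11), cursors c1@5 c2@9, authorship ....1...2..
After op 5 (delete): buffer="ivjppcdjv" (len 9), cursors c1@4 c2@7, authorship .........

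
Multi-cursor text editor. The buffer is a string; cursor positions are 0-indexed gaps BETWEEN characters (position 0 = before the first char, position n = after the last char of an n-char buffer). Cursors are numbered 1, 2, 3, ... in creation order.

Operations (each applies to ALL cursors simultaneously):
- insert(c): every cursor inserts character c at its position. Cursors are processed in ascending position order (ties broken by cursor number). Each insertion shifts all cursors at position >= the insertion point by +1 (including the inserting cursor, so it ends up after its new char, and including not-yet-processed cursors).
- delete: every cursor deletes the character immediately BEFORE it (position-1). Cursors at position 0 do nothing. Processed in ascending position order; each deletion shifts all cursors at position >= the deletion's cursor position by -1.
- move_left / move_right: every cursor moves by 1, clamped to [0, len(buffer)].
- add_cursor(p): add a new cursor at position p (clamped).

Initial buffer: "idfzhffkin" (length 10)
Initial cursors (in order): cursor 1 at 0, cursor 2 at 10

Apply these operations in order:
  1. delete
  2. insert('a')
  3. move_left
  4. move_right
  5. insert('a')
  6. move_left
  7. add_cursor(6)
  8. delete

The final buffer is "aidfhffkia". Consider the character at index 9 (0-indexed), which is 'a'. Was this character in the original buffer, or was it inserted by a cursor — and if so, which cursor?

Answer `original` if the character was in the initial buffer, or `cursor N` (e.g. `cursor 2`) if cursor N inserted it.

Answer: cursor 2

Derivation:
After op 1 (delete): buffer="idfzhffki" (len 9), cursors c1@0 c2@9, authorship .........
After op 2 (insert('a')): buffer="aidfzhffkia" (len 11), cursors c1@1 c2@11, authorship 1.........2
After op 3 (move_left): buffer="aidfzhffkia" (len 11), cursors c1@0 c2@10, authorship 1.........2
After op 4 (move_right): buffer="aidfzhffkia" (len 11), cursors c1@1 c2@11, authorship 1.........2
After op 5 (insert('a')): buffer="aaidfzhffkiaa" (len 13), cursors c1@2 c2@13, authorship 11.........22
After op 6 (move_left): buffer="aaidfzhffkiaa" (len 13), cursors c1@1 c2@12, authorship 11.........22
After op 7 (add_cursor(6)): buffer="aaidfzhffkiaa" (len 13), cursors c1@1 c3@6 c2@12, authorship 11.........22
After op 8 (delete): buffer="aidfhffkia" (len 10), cursors c1@0 c3@4 c2@9, authorship 1........2
Authorship (.=original, N=cursor N): 1 . . . . . . . . 2
Index 9: author = 2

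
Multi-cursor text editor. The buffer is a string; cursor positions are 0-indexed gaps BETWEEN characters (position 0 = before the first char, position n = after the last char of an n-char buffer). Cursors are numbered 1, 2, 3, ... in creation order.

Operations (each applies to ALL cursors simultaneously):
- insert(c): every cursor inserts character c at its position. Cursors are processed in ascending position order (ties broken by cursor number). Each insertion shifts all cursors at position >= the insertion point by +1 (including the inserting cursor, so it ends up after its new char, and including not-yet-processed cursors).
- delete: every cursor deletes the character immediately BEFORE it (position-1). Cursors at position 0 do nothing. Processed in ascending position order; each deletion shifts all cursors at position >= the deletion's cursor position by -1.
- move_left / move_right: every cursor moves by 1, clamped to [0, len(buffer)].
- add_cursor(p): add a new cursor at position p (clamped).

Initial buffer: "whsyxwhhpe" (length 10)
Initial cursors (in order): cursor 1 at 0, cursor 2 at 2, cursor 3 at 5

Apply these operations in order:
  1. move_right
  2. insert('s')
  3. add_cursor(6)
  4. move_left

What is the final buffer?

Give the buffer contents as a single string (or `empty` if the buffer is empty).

Answer: wshssyxwshhpe

Derivation:
After op 1 (move_right): buffer="whsyxwhhpe" (len 10), cursors c1@1 c2@3 c3@6, authorship ..........
After op 2 (insert('s')): buffer="wshssyxwshhpe" (len 13), cursors c1@2 c2@5 c3@9, authorship .1..2...3....
After op 3 (add_cursor(6)): buffer="wshssyxwshhpe" (len 13), cursors c1@2 c2@5 c4@6 c3@9, authorship .1..2...3....
After op 4 (move_left): buffer="wshssyxwshhpe" (len 13), cursors c1@1 c2@4 c4@5 c3@8, authorship .1..2...3....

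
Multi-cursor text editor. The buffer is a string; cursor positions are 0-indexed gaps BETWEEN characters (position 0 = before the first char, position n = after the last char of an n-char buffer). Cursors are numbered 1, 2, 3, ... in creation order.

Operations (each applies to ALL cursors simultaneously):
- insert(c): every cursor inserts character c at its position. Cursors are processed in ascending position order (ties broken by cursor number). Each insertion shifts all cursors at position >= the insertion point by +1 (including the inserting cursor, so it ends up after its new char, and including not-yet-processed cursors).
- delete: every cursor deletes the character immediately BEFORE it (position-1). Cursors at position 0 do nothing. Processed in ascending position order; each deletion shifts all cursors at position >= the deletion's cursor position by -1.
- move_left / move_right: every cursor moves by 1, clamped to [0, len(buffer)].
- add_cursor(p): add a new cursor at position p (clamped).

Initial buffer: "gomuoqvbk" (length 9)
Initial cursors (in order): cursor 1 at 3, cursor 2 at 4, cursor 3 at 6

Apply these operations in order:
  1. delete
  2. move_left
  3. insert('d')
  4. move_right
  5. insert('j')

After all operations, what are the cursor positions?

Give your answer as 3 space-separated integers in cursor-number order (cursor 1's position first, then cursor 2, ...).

Answer: 6 6 9

Derivation:
After op 1 (delete): buffer="goovbk" (len 6), cursors c1@2 c2@2 c3@3, authorship ......
After op 2 (move_left): buffer="goovbk" (len 6), cursors c1@1 c2@1 c3@2, authorship ......
After op 3 (insert('d')): buffer="gddodovbk" (len 9), cursors c1@3 c2@3 c3@5, authorship .12.3....
After op 4 (move_right): buffer="gddodovbk" (len 9), cursors c1@4 c2@4 c3@6, authorship .12.3....
After op 5 (insert('j')): buffer="gddojjdojvbk" (len 12), cursors c1@6 c2@6 c3@9, authorship .12.123.3...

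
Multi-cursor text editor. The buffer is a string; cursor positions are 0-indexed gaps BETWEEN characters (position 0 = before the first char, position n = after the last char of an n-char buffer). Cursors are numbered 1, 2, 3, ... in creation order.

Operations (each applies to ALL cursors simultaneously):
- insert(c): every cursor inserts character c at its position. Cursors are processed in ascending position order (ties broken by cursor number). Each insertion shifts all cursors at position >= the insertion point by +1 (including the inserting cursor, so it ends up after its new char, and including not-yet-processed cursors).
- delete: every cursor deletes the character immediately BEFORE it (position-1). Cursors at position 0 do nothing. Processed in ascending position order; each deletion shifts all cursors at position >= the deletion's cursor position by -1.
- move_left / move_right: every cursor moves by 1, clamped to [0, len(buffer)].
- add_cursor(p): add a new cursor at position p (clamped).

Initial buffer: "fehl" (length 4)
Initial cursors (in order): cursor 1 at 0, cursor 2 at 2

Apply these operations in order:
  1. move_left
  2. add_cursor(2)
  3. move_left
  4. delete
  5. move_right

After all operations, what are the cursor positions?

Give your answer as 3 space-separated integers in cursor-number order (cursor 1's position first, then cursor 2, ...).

Answer: 1 1 1

Derivation:
After op 1 (move_left): buffer="fehl" (len 4), cursors c1@0 c2@1, authorship ....
After op 2 (add_cursor(2)): buffer="fehl" (len 4), cursors c1@0 c2@1 c3@2, authorship ....
After op 3 (move_left): buffer="fehl" (len 4), cursors c1@0 c2@0 c3@1, authorship ....
After op 4 (delete): buffer="ehl" (len 3), cursors c1@0 c2@0 c3@0, authorship ...
After op 5 (move_right): buffer="ehl" (len 3), cursors c1@1 c2@1 c3@1, authorship ...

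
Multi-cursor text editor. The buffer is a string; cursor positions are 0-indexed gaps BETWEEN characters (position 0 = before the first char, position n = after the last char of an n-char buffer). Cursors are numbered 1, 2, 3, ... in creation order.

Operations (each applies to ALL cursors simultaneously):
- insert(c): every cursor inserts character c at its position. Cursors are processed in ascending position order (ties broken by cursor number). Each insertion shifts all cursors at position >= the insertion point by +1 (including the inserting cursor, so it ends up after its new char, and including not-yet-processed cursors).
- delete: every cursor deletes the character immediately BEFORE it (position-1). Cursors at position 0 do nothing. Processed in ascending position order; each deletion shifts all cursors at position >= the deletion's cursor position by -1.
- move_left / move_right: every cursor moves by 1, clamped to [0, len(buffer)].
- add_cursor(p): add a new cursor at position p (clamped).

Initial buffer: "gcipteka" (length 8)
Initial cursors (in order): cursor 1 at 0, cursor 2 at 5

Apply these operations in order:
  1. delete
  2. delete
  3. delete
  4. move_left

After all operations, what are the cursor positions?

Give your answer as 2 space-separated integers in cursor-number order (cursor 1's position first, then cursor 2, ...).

After op 1 (delete): buffer="gcipeka" (len 7), cursors c1@0 c2@4, authorship .......
After op 2 (delete): buffer="gcieka" (len 6), cursors c1@0 c2@3, authorship ......
After op 3 (delete): buffer="gceka" (len 5), cursors c1@0 c2@2, authorship .....
After op 4 (move_left): buffer="gceka" (len 5), cursors c1@0 c2@1, authorship .....

Answer: 0 1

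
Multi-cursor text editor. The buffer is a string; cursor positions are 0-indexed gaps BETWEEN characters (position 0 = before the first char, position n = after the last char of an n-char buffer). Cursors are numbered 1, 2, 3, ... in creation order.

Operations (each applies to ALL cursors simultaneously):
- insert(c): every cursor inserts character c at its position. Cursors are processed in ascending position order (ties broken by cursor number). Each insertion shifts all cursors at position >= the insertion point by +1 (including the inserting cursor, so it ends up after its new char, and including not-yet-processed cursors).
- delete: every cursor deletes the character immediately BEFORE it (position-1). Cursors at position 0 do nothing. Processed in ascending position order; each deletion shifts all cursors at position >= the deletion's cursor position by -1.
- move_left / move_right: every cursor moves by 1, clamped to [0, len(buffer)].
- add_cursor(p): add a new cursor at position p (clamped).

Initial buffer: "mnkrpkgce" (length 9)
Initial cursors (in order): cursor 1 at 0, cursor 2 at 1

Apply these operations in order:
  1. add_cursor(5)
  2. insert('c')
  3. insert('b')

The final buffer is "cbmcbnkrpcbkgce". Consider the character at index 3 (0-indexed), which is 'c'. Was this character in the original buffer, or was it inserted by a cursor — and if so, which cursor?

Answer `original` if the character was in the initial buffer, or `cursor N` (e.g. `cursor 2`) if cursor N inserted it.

After op 1 (add_cursor(5)): buffer="mnkrpkgce" (len 9), cursors c1@0 c2@1 c3@5, authorship .........
After op 2 (insert('c')): buffer="cmcnkrpckgce" (len 12), cursors c1@1 c2@3 c3@8, authorship 1.2....3....
After op 3 (insert('b')): buffer="cbmcbnkrpcbkgce" (len 15), cursors c1@2 c2@5 c3@11, authorship 11.22....33....
Authorship (.=original, N=cursor N): 1 1 . 2 2 . . . . 3 3 . . . .
Index 3: author = 2

Answer: cursor 2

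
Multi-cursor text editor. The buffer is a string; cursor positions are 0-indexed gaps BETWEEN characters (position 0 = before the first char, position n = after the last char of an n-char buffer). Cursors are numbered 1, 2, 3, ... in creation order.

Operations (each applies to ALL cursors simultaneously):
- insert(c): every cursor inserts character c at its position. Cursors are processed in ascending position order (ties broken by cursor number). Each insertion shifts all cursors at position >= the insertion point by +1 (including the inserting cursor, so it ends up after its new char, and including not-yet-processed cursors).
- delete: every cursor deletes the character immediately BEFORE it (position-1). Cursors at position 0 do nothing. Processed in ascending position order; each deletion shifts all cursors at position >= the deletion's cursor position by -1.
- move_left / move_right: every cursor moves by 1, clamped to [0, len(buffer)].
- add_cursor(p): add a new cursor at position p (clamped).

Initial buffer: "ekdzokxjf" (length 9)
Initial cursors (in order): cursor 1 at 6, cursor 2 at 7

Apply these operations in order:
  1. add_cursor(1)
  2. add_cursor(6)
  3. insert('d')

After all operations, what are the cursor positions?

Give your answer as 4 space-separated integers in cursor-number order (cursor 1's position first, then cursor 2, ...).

Answer: 9 11 2 9

Derivation:
After op 1 (add_cursor(1)): buffer="ekdzokxjf" (len 9), cursors c3@1 c1@6 c2@7, authorship .........
After op 2 (add_cursor(6)): buffer="ekdzokxjf" (len 9), cursors c3@1 c1@6 c4@6 c2@7, authorship .........
After op 3 (insert('d')): buffer="edkdzokddxdjf" (len 13), cursors c3@2 c1@9 c4@9 c2@11, authorship .3.....14.2..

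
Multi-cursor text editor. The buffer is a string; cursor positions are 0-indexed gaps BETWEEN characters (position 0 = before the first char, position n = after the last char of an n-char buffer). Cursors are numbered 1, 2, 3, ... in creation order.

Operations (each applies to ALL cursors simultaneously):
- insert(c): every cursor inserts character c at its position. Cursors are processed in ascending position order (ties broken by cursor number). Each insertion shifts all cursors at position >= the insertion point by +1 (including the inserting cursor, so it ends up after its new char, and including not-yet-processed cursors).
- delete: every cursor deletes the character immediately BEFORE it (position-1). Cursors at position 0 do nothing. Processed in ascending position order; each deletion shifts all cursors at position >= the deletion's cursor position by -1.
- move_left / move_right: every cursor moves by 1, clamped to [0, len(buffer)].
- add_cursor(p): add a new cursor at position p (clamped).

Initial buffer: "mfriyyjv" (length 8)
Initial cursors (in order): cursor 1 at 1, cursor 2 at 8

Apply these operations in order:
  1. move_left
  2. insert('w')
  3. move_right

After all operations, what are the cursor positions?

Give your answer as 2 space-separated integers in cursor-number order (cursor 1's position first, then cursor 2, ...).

After op 1 (move_left): buffer="mfriyyjv" (len 8), cursors c1@0 c2@7, authorship ........
After op 2 (insert('w')): buffer="wmfriyyjwv" (len 10), cursors c1@1 c2@9, authorship 1.......2.
After op 3 (move_right): buffer="wmfriyyjwv" (len 10), cursors c1@2 c2@10, authorship 1.......2.

Answer: 2 10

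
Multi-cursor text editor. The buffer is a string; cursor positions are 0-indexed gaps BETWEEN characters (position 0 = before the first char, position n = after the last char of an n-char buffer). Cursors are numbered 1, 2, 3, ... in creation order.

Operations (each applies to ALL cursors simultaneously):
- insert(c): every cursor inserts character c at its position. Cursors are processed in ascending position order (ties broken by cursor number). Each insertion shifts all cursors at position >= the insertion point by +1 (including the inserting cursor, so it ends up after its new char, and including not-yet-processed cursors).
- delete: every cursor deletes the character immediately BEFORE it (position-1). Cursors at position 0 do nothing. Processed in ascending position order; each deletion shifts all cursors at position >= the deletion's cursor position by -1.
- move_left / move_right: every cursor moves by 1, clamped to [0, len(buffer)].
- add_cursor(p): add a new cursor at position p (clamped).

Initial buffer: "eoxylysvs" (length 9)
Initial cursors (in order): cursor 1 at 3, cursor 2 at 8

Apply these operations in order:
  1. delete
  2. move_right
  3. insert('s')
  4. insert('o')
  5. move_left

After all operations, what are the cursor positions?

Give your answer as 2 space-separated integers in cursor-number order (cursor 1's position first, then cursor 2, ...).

After op 1 (delete): buffer="eoylyss" (len 7), cursors c1@2 c2@6, authorship .......
After op 2 (move_right): buffer="eoylyss" (len 7), cursors c1@3 c2@7, authorship .......
After op 3 (insert('s')): buffer="eoyslysss" (len 9), cursors c1@4 c2@9, authorship ...1....2
After op 4 (insert('o')): buffer="eoysolyssso" (len 11), cursors c1@5 c2@11, authorship ...11....22
After op 5 (move_left): buffer="eoysolyssso" (len 11), cursors c1@4 c2@10, authorship ...11....22

Answer: 4 10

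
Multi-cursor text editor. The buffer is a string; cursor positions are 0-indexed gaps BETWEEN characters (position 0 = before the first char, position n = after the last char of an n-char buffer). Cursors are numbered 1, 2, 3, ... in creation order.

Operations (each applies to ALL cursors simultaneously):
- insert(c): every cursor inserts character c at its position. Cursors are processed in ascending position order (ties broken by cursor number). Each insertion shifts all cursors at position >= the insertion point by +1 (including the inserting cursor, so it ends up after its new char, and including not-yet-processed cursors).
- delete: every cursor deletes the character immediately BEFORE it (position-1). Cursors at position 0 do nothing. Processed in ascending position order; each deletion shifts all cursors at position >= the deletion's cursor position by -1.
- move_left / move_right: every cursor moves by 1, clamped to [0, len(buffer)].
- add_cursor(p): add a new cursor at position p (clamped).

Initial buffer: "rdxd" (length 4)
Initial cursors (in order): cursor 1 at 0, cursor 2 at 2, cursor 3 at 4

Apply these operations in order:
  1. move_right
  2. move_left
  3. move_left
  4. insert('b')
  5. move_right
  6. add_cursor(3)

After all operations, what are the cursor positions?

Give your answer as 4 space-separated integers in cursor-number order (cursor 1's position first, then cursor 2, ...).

Answer: 2 4 6 3

Derivation:
After op 1 (move_right): buffer="rdxd" (len 4), cursors c1@1 c2@3 c3@4, authorship ....
After op 2 (move_left): buffer="rdxd" (len 4), cursors c1@0 c2@2 c3@3, authorship ....
After op 3 (move_left): buffer="rdxd" (len 4), cursors c1@0 c2@1 c3@2, authorship ....
After op 4 (insert('b')): buffer="brbdbxd" (len 7), cursors c1@1 c2@3 c3@5, authorship 1.2.3..
After op 5 (move_right): buffer="brbdbxd" (len 7), cursors c1@2 c2@4 c3@6, authorship 1.2.3..
After op 6 (add_cursor(3)): buffer="brbdbxd" (len 7), cursors c1@2 c4@3 c2@4 c3@6, authorship 1.2.3..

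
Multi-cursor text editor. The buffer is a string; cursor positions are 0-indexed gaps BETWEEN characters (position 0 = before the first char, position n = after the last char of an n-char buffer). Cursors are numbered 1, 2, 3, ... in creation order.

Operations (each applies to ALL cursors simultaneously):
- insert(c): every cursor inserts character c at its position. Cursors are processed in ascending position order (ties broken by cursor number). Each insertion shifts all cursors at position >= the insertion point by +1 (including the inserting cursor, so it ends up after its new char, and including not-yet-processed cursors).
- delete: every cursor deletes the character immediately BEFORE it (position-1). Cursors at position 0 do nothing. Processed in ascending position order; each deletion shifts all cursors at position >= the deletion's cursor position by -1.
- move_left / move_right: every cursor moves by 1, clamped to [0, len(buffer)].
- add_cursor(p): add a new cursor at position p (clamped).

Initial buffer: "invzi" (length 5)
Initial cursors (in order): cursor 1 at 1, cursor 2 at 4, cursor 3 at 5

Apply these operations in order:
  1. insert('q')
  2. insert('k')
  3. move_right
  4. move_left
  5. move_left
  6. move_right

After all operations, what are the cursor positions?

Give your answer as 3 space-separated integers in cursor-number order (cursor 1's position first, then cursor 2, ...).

After op 1 (insert('q')): buffer="iqnvzqiq" (len 8), cursors c1@2 c2@6 c3@8, authorship .1...2.3
After op 2 (insert('k')): buffer="iqknvzqkiqk" (len 11), cursors c1@3 c2@8 c3@11, authorship .11...22.33
After op 3 (move_right): buffer="iqknvzqkiqk" (len 11), cursors c1@4 c2@9 c3@11, authorship .11...22.33
After op 4 (move_left): buffer="iqknvzqkiqk" (len 11), cursors c1@3 c2@8 c3@10, authorship .11...22.33
After op 5 (move_left): buffer="iqknvzqkiqk" (len 11), cursors c1@2 c2@7 c3@9, authorship .11...22.33
After op 6 (move_right): buffer="iqknvzqkiqk" (len 11), cursors c1@3 c2@8 c3@10, authorship .11...22.33

Answer: 3 8 10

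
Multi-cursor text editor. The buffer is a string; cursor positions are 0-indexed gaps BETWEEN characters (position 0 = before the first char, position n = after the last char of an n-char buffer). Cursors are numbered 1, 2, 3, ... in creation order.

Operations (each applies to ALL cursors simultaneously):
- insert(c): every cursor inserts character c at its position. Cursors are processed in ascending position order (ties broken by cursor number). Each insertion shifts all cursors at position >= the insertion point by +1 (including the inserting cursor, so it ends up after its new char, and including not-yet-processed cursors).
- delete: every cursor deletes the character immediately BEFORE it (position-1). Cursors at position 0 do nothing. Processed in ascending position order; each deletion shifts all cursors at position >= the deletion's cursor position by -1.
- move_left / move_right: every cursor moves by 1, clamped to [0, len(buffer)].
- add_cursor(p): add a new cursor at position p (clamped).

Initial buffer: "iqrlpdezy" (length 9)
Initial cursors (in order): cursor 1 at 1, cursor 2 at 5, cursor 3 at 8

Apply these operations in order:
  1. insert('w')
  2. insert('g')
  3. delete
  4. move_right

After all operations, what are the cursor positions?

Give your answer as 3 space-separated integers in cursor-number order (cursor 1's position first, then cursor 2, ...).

Answer: 3 8 12

Derivation:
After op 1 (insert('w')): buffer="iwqrlpwdezwy" (len 12), cursors c1@2 c2@7 c3@11, authorship .1....2...3.
After op 2 (insert('g')): buffer="iwgqrlpwgdezwgy" (len 15), cursors c1@3 c2@9 c3@14, authorship .11....22...33.
After op 3 (delete): buffer="iwqrlpwdezwy" (len 12), cursors c1@2 c2@7 c3@11, authorship .1....2...3.
After op 4 (move_right): buffer="iwqrlpwdezwy" (len 12), cursors c1@3 c2@8 c3@12, authorship .1....2...3.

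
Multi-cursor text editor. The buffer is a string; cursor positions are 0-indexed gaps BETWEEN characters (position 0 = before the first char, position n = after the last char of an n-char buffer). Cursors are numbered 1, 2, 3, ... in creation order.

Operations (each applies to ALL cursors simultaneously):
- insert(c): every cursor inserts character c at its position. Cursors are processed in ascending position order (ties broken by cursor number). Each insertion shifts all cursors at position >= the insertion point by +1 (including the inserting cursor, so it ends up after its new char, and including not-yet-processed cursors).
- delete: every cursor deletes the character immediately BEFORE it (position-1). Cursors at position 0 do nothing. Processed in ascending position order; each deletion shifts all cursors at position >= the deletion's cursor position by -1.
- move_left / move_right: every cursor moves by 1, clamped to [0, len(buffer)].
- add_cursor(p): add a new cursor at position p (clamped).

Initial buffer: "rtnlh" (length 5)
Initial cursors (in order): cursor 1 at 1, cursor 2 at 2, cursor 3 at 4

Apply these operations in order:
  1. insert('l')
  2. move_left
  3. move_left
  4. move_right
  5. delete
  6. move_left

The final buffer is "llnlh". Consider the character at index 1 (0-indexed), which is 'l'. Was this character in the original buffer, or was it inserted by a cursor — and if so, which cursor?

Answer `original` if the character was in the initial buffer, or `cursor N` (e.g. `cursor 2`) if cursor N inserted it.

After op 1 (insert('l')): buffer="rltlnllh" (len 8), cursors c1@2 c2@4 c3@7, authorship .1.2..3.
After op 2 (move_left): buffer="rltlnllh" (len 8), cursors c1@1 c2@3 c3@6, authorship .1.2..3.
After op 3 (move_left): buffer="rltlnllh" (len 8), cursors c1@0 c2@2 c3@5, authorship .1.2..3.
After op 4 (move_right): buffer="rltlnllh" (len 8), cursors c1@1 c2@3 c3@6, authorship .1.2..3.
After op 5 (delete): buffer="llnlh" (len 5), cursors c1@0 c2@1 c3@3, authorship 12.3.
After op 6 (move_left): buffer="llnlh" (len 5), cursors c1@0 c2@0 c3@2, authorship 12.3.
Authorship (.=original, N=cursor N): 1 2 . 3 .
Index 1: author = 2

Answer: cursor 2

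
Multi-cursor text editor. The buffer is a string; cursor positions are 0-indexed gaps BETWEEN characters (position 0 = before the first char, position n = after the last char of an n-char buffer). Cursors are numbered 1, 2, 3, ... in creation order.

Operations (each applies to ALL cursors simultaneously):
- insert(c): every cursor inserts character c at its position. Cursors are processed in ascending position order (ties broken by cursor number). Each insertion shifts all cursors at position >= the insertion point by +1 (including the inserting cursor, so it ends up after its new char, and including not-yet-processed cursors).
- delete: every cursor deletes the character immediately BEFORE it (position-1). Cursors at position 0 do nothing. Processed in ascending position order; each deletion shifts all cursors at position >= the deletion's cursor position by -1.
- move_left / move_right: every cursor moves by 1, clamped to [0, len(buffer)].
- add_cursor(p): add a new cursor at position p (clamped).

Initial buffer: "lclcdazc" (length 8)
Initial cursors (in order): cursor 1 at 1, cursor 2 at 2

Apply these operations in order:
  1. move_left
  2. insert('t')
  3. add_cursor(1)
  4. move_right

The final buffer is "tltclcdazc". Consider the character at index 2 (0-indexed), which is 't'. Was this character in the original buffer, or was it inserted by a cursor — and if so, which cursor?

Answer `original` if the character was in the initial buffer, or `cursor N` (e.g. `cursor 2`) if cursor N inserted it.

After op 1 (move_left): buffer="lclcdazc" (len 8), cursors c1@0 c2@1, authorship ........
After op 2 (insert('t')): buffer="tltclcdazc" (len 10), cursors c1@1 c2@3, authorship 1.2.......
After op 3 (add_cursor(1)): buffer="tltclcdazc" (len 10), cursors c1@1 c3@1 c2@3, authorship 1.2.......
After op 4 (move_right): buffer="tltclcdazc" (len 10), cursors c1@2 c3@2 c2@4, authorship 1.2.......
Authorship (.=original, N=cursor N): 1 . 2 . . . . . . .
Index 2: author = 2

Answer: cursor 2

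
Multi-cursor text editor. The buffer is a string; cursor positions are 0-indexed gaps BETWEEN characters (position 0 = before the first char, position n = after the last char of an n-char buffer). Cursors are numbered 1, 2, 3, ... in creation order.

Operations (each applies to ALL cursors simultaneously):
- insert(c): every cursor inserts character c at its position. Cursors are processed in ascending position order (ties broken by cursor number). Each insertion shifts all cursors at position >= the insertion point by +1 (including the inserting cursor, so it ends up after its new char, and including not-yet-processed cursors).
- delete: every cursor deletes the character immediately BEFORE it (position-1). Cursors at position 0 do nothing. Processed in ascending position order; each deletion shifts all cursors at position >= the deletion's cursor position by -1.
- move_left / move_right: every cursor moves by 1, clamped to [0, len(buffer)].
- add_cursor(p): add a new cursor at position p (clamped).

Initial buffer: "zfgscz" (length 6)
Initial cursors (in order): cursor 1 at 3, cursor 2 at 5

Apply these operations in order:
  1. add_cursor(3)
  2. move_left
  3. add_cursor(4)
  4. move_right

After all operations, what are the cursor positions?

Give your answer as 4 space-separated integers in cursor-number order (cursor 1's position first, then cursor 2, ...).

Answer: 3 5 3 5

Derivation:
After op 1 (add_cursor(3)): buffer="zfgscz" (len 6), cursors c1@3 c3@3 c2@5, authorship ......
After op 2 (move_left): buffer="zfgscz" (len 6), cursors c1@2 c3@2 c2@4, authorship ......
After op 3 (add_cursor(4)): buffer="zfgscz" (len 6), cursors c1@2 c3@2 c2@4 c4@4, authorship ......
After op 4 (move_right): buffer="zfgscz" (len 6), cursors c1@3 c3@3 c2@5 c4@5, authorship ......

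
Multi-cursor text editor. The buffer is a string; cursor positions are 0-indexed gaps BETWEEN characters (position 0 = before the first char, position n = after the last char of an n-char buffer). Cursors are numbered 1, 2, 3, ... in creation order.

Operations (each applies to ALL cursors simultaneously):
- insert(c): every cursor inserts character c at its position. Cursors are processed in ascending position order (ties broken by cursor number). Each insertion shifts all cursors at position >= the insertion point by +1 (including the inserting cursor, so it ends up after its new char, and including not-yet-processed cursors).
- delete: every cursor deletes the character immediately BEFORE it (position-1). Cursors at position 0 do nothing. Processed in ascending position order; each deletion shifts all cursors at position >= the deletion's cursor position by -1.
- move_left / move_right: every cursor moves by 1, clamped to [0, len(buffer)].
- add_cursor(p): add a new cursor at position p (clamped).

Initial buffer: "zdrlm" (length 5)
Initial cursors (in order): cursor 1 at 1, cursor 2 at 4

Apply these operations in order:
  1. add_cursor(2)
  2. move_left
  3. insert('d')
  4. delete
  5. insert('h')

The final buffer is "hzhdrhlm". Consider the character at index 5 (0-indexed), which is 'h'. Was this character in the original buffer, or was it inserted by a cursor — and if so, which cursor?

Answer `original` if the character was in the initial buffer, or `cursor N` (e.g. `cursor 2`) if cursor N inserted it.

Answer: cursor 2

Derivation:
After op 1 (add_cursor(2)): buffer="zdrlm" (len 5), cursors c1@1 c3@2 c2@4, authorship .....
After op 2 (move_left): buffer="zdrlm" (len 5), cursors c1@0 c3@1 c2@3, authorship .....
After op 3 (insert('d')): buffer="dzddrdlm" (len 8), cursors c1@1 c3@3 c2@6, authorship 1.3..2..
After op 4 (delete): buffer="zdrlm" (len 5), cursors c1@0 c3@1 c2@3, authorship .....
After op 5 (insert('h')): buffer="hzhdrhlm" (len 8), cursors c1@1 c3@3 c2@6, authorship 1.3..2..
Authorship (.=original, N=cursor N): 1 . 3 . . 2 . .
Index 5: author = 2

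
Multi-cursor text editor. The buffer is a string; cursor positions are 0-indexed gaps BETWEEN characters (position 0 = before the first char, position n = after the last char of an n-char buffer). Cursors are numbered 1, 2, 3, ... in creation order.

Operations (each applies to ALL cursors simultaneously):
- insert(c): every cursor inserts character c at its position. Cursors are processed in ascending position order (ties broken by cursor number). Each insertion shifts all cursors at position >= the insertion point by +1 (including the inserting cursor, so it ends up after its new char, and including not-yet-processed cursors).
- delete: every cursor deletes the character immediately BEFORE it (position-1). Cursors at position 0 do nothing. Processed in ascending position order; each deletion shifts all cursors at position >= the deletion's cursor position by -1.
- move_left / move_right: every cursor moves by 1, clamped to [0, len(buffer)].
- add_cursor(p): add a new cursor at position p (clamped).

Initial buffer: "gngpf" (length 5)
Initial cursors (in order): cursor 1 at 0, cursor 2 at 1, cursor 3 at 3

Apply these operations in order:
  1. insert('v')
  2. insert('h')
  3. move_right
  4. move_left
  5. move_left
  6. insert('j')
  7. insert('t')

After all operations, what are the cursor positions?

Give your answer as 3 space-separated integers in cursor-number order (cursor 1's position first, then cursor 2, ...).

Answer: 3 8 14

Derivation:
After op 1 (insert('v')): buffer="vgvngvpf" (len 8), cursors c1@1 c2@3 c3@6, authorship 1.2..3..
After op 2 (insert('h')): buffer="vhgvhngvhpf" (len 11), cursors c1@2 c2@5 c3@9, authorship 11.22..33..
After op 3 (move_right): buffer="vhgvhngvhpf" (len 11), cursors c1@3 c2@6 c3@10, authorship 11.22..33..
After op 4 (move_left): buffer="vhgvhngvhpf" (len 11), cursors c1@2 c2@5 c3@9, authorship 11.22..33..
After op 5 (move_left): buffer="vhgvhngvhpf" (len 11), cursors c1@1 c2@4 c3@8, authorship 11.22..33..
After op 6 (insert('j')): buffer="vjhgvjhngvjhpf" (len 14), cursors c1@2 c2@6 c3@11, authorship 111.222..333..
After op 7 (insert('t')): buffer="vjthgvjthngvjthpf" (len 17), cursors c1@3 c2@8 c3@14, authorship 1111.2222..3333..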